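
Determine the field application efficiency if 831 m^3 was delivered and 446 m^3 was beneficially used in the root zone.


Ea = V_root / V_field * 100 = 446 / 831 * 100 = 53.6703%

53.6703 %


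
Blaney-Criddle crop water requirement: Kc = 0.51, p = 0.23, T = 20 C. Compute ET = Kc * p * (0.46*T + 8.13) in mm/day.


ET = Kc * p * (0.46*T + 8.13)
ET = 0.51 * 0.23 * (0.46*20 + 8.13)
ET = 0.51 * 0.23 * 17.3300

2.0328 mm/day


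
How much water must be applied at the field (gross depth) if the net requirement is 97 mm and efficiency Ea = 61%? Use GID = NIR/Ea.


Ea = 61% = 0.61
GID = NIR / Ea = 97 / 0.61 = 159.0164 mm

159.0164 mm


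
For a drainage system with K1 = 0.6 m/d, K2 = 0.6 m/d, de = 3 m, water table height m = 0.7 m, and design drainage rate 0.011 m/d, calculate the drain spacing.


S^2 = 8*K2*de*m/q + 4*K1*m^2/q
S^2 = 8*0.6*3*0.7/0.011 + 4*0.6*0.7^2/0.011
S = sqrt(1023.2727)

31.9886 m


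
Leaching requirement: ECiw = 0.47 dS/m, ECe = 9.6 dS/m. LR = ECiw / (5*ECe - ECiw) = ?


LR = ECiw / (5*ECe - ECiw)
LR = 0.47 / (5*9.6 - 0.47)
LR = 0.47 / 47.5300

0.0099


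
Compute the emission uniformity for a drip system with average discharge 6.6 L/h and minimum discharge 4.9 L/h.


EU = (q_min/q_avg)*100 = (4.9/6.6)*100 = 74.2424%

74.2424 %


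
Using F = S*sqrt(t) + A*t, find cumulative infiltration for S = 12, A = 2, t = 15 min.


F = S*sqrt(t) + A*t
F = 12*sqrt(15) + 2*15
F = 12*3.872983 + 30

76.4758 mm


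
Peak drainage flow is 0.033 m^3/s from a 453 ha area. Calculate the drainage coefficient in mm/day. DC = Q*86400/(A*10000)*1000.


DC = Q * 86400 / (A * 10000) * 1000
DC = 0.033 * 86400 / (453 * 10000) * 1000
DC = 2851200.0000 / 4530000

0.6294 mm/day


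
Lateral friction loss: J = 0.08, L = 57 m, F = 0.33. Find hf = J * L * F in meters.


hf = J * L * F = 0.08 * 57 * 0.33 = 1.5048 m

1.5048 m


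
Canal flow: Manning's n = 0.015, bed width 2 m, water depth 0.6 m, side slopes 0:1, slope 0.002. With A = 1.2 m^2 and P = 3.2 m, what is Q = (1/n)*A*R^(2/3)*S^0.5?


R = A/P = 1.2/3.2 = 0.375000
Q = (1/0.015) * 1.2 * 0.375000^(2/3) * 0.002^0.5

1.8605 m^3/s


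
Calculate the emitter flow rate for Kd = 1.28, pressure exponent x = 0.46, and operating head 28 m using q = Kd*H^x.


q = Kd * H^x = 1.28 * 28^0.46 = 1.28 * 4.631191

5.9279 L/h


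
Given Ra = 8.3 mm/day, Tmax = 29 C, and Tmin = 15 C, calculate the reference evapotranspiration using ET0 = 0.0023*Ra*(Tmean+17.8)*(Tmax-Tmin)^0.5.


Tmean = (Tmax + Tmin)/2 = (29 + 15)/2 = 22.0
ET0 = 0.0023 * 8.3 * (22.0 + 17.8) * sqrt(29 - 15)
ET0 = 0.0023 * 8.3 * 39.8 * 3.741657

2.8428 mm/day


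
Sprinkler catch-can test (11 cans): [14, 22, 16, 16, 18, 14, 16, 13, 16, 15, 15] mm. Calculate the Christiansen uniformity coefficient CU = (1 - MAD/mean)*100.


mean = 15.909091 mm
MAD = 1.553719 mm
CU = (1 - 1.553719/15.909091)*100

90.2338 %


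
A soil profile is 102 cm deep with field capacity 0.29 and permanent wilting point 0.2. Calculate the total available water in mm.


AWC = (FC - PWP) * d * 10
AWC = (0.29 - 0.2) * 102 * 10
AWC = 0.0900 * 102 * 10

91.8000 mm


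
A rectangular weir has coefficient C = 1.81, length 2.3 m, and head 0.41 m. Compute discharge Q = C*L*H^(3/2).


Q = C * L * H^(3/2) = 1.81 * 2.3 * 0.41^1.5 = 1.81 * 2.3 * 0.262528

1.0929 m^3/s


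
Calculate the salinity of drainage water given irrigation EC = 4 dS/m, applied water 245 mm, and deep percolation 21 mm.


EC_dw = EC_iw * D_iw / D_dw
EC_dw = 4 * 245 / 21
EC_dw = 980 / 21

46.6667 dS/m


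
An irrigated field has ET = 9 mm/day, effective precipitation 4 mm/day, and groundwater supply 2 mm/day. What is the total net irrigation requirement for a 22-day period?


Daily deficit = ET - Pe - GW = 9 - 4 - 2 = 3 mm/day
NIR = 3 * 22 = 66 mm

66.0000 mm


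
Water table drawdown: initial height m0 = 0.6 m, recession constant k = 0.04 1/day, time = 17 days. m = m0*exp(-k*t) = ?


m = m0 * exp(-k*t)
m = 0.6 * exp(-0.04 * 17)
m = 0.6 * exp(-0.6800)

0.3040 m


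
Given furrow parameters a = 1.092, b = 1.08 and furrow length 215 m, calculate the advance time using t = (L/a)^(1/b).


t = (L/a)^(1/b)
t = (215/1.092)^(1/1.08)
t = 196.886447^(1/1.08)

133.1294 min


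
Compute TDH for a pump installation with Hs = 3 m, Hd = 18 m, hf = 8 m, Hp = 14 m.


TDH = Hs + Hd + hf + Hp = 3 + 18 + 8 + 14 = 43

43 m


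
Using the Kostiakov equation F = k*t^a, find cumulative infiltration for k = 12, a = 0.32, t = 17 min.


F = k * t^a = 12 * 17^0.32
F = 12 * 2.475960

29.7115 mm


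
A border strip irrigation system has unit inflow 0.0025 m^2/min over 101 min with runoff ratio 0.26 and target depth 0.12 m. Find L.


L = q*t/((1+r)*Z)
L = 0.0025*101/((1+0.26)*0.12)
L = 0.2525/0.1512

1.6700 m


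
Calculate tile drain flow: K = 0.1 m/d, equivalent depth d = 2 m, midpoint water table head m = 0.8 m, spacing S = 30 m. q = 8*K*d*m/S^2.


q = 8*K*d*m/S^2
q = 8*0.1*2*0.8/30^2
q = 1.2800 / 900

0.0014 m/d


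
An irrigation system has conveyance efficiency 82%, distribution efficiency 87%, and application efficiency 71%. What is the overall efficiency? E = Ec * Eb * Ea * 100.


Ec = 0.82, Eb = 0.87, Ea = 0.71
E = 0.82 * 0.87 * 0.71 * 100 = 50.6514%

50.6514 %


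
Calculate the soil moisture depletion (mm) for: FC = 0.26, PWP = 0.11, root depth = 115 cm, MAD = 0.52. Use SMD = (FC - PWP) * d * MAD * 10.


SMD = (FC - PWP) * d * MAD * 10
SMD = (0.26 - 0.11) * 115 * 0.52 * 10
SMD = 0.1500 * 115 * 0.52 * 10

89.7000 mm


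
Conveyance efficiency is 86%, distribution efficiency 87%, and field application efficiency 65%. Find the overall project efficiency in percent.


Ec = 0.86, Eb = 0.87, Ea = 0.65
E = 0.86 * 0.87 * 0.65 * 100 = 48.6330%

48.6330 %


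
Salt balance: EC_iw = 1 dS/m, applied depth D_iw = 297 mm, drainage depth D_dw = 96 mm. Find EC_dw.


EC_dw = EC_iw * D_iw / D_dw
EC_dw = 1 * 297 / 96
EC_dw = 297 / 96

3.0938 dS/m


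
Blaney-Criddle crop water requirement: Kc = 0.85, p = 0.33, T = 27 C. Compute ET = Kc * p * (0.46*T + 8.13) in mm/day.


ET = Kc * p * (0.46*T + 8.13)
ET = 0.85 * 0.33 * (0.46*27 + 8.13)
ET = 0.85 * 0.33 * 20.5500

5.7643 mm/day


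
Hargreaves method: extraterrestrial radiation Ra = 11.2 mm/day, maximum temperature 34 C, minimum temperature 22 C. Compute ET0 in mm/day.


Tmean = (Tmax + Tmin)/2 = (34 + 22)/2 = 28.0
ET0 = 0.0023 * 11.2 * (28.0 + 17.8) * sqrt(34 - 22)
ET0 = 0.0023 * 11.2 * 45.8 * 3.464102

4.0870 mm/day


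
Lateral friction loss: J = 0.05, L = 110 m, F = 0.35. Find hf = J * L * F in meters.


hf = J * L * F = 0.05 * 110 * 0.35 = 1.9250 m

1.9250 m


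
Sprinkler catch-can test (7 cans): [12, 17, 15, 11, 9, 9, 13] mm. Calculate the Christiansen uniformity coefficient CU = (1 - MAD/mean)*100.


mean = 12.285714 mm
MAD = 2.326531 mm
CU = (1 - 2.326531/12.285714)*100

81.0631 %


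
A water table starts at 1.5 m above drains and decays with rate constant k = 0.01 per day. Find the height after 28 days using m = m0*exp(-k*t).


m = m0 * exp(-k*t)
m = 1.5 * exp(-0.01 * 28)
m = 1.5 * exp(-0.2800)

1.1337 m


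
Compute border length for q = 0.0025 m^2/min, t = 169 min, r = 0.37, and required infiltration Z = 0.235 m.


L = q*t/((1+r)*Z)
L = 0.0025*169/((1+0.37)*0.235)
L = 0.4225/0.32195

1.3123 m


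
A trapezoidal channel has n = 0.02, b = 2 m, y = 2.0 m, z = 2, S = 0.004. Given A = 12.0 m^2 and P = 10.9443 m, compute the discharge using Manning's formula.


R = A/P = 12.0/10.9443 = 1.096461
Q = (1/0.02) * 12.0 * 1.096461^(2/3) * 0.004^0.5

40.3500 m^3/s


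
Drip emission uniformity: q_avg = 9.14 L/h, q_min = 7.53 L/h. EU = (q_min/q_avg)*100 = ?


EU = (q_min/q_avg)*100 = (7.53/9.14)*100 = 82.3851%

82.3851 %


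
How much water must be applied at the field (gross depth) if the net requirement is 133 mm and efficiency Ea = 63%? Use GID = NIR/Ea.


Ea = 63% = 0.63
GID = NIR / Ea = 133 / 0.63 = 211.1111 mm

211.1111 mm


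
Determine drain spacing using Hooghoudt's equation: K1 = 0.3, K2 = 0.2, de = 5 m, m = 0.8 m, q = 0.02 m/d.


S^2 = 8*K2*de*m/q + 4*K1*m^2/q
S^2 = 8*0.2*5*0.8/0.02 + 4*0.3*0.8^2/0.02
S = sqrt(358.4000)

18.9315 m


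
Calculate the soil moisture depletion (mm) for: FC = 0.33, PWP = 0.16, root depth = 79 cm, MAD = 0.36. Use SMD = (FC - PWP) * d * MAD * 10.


SMD = (FC - PWP) * d * MAD * 10
SMD = (0.33 - 0.16) * 79 * 0.36 * 10
SMD = 0.1700 * 79 * 0.36 * 10

48.3480 mm


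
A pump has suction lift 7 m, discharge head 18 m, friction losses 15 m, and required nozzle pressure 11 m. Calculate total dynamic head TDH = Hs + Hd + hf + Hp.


TDH = Hs + Hd + hf + Hp = 7 + 18 + 15 + 11 = 51

51 m


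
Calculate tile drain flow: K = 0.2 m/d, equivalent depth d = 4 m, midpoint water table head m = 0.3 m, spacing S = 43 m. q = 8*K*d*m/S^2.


q = 8*K*d*m/S^2
q = 8*0.2*4*0.3/43^2
q = 1.9200 / 1849

0.0010 m/d


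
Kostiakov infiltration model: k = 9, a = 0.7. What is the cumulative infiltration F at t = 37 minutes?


F = k * t^a = 9 * 37^0.7
F = 9 * 12.523947

112.7155 mm


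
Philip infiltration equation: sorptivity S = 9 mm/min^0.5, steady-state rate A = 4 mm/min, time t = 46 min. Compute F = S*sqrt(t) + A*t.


F = S*sqrt(t) + A*t
F = 9*sqrt(46) + 4*46
F = 9*6.782330 + 184

245.0410 mm


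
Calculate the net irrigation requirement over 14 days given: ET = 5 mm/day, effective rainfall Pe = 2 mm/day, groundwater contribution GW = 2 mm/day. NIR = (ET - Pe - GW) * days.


Daily deficit = ET - Pe - GW = 5 - 2 - 2 = 1 mm/day
NIR = 1 * 14 = 14 mm

14.0000 mm


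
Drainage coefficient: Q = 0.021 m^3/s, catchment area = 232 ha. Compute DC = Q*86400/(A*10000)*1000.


DC = Q * 86400 / (A * 10000) * 1000
DC = 0.021 * 86400 / (232 * 10000) * 1000
DC = 1814400.0000 / 2320000

0.7821 mm/day


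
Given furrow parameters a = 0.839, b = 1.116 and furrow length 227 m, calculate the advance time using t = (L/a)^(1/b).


t = (L/a)^(1/b)
t = (227/0.839)^(1/1.116)
t = 270.560191^(1/1.116)

151.1638 min


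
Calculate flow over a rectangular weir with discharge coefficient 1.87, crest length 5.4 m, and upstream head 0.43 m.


Q = C * L * H^(3/2) = 1.87 * 5.4 * 0.43^1.5 = 1.87 * 5.4 * 0.281970

2.8473 m^3/s


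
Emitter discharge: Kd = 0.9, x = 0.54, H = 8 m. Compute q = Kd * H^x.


q = Kd * H^x = 0.9 * 8^0.54 = 0.9 * 3.073750

2.7664 L/h


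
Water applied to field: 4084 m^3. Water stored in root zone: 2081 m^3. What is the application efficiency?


Ea = V_root / V_field * 100 = 2081 / 4084 * 100 = 50.9549%

50.9549 %


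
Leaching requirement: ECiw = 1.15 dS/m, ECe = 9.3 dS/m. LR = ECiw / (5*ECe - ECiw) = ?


LR = ECiw / (5*ECe - ECiw)
LR = 1.15 / (5*9.3 - 1.15)
LR = 1.15 / 45.3500

0.0254


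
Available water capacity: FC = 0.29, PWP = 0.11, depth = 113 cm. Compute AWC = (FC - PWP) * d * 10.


AWC = (FC - PWP) * d * 10
AWC = (0.29 - 0.11) * 113 * 10
AWC = 0.1800 * 113 * 10

203.4000 mm


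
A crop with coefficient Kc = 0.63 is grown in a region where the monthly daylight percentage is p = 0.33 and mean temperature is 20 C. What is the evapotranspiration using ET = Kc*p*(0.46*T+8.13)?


ET = Kc * p * (0.46*T + 8.13)
ET = 0.63 * 0.33 * (0.46*20 + 8.13)
ET = 0.63 * 0.33 * 17.3300

3.6029 mm/day


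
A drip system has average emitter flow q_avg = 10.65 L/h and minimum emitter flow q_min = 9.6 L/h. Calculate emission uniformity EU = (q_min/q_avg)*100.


EU = (q_min/q_avg)*100 = (9.6/10.65)*100 = 90.1408%

90.1408 %


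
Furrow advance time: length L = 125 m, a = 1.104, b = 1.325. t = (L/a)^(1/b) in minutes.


t = (L/a)^(1/b)
t = (125/1.104)^(1/1.325)
t = 113.224638^(1/1.325)

35.4931 min


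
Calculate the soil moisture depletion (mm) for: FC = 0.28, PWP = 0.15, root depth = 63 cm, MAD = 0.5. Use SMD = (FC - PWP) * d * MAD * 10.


SMD = (FC - PWP) * d * MAD * 10
SMD = (0.28 - 0.15) * 63 * 0.5 * 10
SMD = 0.1300 * 63 * 0.5 * 10

40.9500 mm


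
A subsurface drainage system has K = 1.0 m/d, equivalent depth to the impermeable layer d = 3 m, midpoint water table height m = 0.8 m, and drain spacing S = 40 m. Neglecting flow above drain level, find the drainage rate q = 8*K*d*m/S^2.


q = 8*K*d*m/S^2
q = 8*1.0*3*0.8/40^2
q = 19.2000 / 1600

0.0120 m/d


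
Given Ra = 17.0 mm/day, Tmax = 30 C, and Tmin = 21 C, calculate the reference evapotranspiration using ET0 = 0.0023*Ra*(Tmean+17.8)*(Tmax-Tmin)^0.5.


Tmean = (Tmax + Tmin)/2 = (30 + 21)/2 = 25.5
ET0 = 0.0023 * 17.0 * (25.5 + 17.8) * sqrt(30 - 21)
ET0 = 0.0023 * 17.0 * 43.3 * 3.000000

5.0791 mm/day


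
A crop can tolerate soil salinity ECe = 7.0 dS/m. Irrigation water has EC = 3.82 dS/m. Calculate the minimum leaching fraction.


LR = ECiw / (5*ECe - ECiw)
LR = 3.82 / (5*7.0 - 3.82)
LR = 3.82 / 31.1800

0.1225


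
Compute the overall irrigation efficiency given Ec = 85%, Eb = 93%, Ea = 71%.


Ec = 0.85, Eb = 0.93, Ea = 0.71
E = 0.85 * 0.93 * 0.71 * 100 = 56.1255%

56.1255 %


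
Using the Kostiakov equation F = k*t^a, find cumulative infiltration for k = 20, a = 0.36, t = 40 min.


F = k * t^a = 20 * 40^0.36
F = 20 * 3.773476

75.4695 mm


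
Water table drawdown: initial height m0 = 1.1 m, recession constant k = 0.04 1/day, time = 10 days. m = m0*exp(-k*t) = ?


m = m0 * exp(-k*t)
m = 1.1 * exp(-0.04 * 10)
m = 1.1 * exp(-0.4000)

0.7374 m


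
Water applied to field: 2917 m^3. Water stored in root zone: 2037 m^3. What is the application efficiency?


Ea = V_root / V_field * 100 = 2037 / 2917 * 100 = 69.8320%

69.8320 %


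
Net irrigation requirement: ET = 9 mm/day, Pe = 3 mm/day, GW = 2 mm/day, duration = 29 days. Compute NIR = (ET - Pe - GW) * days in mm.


Daily deficit = ET - Pe - GW = 9 - 3 - 2 = 4 mm/day
NIR = 4 * 29 = 116 mm

116.0000 mm


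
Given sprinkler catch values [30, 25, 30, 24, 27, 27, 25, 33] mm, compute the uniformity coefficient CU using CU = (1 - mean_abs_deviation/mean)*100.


mean = 27.625000 mm
MAD = 2.531250 mm
CU = (1 - 2.531250/27.625000)*100

90.8371 %


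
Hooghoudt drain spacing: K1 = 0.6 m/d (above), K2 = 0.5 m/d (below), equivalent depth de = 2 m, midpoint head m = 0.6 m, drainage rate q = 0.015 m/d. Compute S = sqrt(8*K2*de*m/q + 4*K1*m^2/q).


S^2 = 8*K2*de*m/q + 4*K1*m^2/q
S^2 = 8*0.5*2*0.6/0.015 + 4*0.6*0.6^2/0.015
S = sqrt(377.6000)

19.4319 m


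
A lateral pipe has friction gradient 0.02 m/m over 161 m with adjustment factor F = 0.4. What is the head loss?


hf = J * L * F = 0.02 * 161 * 0.4 = 1.2880 m

1.2880 m


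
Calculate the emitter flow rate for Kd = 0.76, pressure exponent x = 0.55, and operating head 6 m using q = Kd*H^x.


q = Kd * H^x = 0.76 * 6^0.55 = 0.76 * 2.679065

2.0361 L/h


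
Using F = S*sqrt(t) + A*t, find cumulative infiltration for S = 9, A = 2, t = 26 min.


F = S*sqrt(t) + A*t
F = 9*sqrt(26) + 2*26
F = 9*5.099020 + 52

97.8912 mm


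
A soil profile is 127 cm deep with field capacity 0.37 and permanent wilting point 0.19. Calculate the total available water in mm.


AWC = (FC - PWP) * d * 10
AWC = (0.37 - 0.19) * 127 * 10
AWC = 0.1800 * 127 * 10

228.6000 mm


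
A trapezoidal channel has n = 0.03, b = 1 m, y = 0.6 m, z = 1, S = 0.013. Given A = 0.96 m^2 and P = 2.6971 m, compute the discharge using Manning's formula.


R = A/P = 0.96/2.6971 = 0.355938
Q = (1/0.03) * 0.96 * 0.355938^(2/3) * 0.013^0.5

1.8325 m^3/s


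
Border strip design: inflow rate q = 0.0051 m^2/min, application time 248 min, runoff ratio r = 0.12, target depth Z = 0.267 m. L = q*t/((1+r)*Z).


L = q*t/((1+r)*Z)
L = 0.0051*248/((1+0.12)*0.267)
L = 1.2648/0.29904

4.2295 m


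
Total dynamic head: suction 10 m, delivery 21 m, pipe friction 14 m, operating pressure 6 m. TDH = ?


TDH = Hs + Hd + hf + Hp = 10 + 21 + 14 + 6 = 51

51 m


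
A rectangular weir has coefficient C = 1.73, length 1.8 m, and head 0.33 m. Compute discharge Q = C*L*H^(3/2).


Q = C * L * H^(3/2) = 1.73 * 1.8 * 0.33^1.5 = 1.73 * 1.8 * 0.189571

0.5903 m^3/s


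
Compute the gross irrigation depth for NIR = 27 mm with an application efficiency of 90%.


Ea = 90% = 0.9
GID = NIR / Ea = 27 / 0.9 = 30.0000 mm

30.0000 mm


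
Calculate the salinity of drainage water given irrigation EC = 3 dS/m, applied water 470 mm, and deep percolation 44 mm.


EC_dw = EC_iw * D_iw / D_dw
EC_dw = 3 * 470 / 44
EC_dw = 1410 / 44

32.0455 dS/m


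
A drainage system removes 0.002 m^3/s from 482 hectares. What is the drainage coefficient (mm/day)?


DC = Q * 86400 / (A * 10000) * 1000
DC = 0.002 * 86400 / (482 * 10000) * 1000
DC = 172800.0000 / 4820000

0.0359 mm/day


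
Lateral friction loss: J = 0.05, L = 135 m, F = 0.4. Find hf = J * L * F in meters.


hf = J * L * F = 0.05 * 135 * 0.4 = 2.7000 m

2.7000 m


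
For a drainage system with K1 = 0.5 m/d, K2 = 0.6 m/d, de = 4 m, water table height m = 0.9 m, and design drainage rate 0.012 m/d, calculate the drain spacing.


S^2 = 8*K2*de*m/q + 4*K1*m^2/q
S^2 = 8*0.6*4*0.9/0.012 + 4*0.5*0.9^2/0.012
S = sqrt(1575.0000)

39.6863 m


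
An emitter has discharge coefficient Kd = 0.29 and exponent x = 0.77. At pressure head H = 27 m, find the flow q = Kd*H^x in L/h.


q = Kd * H^x = 0.29 * 27^0.77 = 0.29 * 12.651735

3.6690 L/h


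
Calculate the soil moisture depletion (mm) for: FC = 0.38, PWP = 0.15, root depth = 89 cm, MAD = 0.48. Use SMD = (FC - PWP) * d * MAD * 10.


SMD = (FC - PWP) * d * MAD * 10
SMD = (0.38 - 0.15) * 89 * 0.48 * 10
SMD = 0.2300 * 89 * 0.48 * 10

98.2560 mm


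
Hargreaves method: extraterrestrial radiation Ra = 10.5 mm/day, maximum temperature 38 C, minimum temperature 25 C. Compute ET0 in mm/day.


Tmean = (Tmax + Tmin)/2 = (38 + 25)/2 = 31.5
ET0 = 0.0023 * 10.5 * (31.5 + 17.8) * sqrt(38 - 25)
ET0 = 0.0023 * 10.5 * 49.3 * 3.605551

4.2928 mm/day


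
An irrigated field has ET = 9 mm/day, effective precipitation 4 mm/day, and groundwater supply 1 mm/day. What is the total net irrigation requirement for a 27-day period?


Daily deficit = ET - Pe - GW = 9 - 4 - 1 = 4 mm/day
NIR = 4 * 27 = 108 mm

108.0000 mm


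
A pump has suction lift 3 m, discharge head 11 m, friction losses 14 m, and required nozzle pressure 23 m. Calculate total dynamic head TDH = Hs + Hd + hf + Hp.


TDH = Hs + Hd + hf + Hp = 3 + 11 + 14 + 23 = 51

51 m


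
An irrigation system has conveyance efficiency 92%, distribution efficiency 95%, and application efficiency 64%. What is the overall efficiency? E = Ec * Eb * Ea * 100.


Ec = 0.92, Eb = 0.95, Ea = 0.64
E = 0.92 * 0.95 * 0.64 * 100 = 55.9360%

55.9360 %


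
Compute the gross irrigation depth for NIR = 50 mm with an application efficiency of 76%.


Ea = 76% = 0.76
GID = NIR / Ea = 50 / 0.76 = 65.7895 mm

65.7895 mm


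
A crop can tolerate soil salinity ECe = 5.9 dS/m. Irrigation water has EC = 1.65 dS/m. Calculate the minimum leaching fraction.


LR = ECiw / (5*ECe - ECiw)
LR = 1.65 / (5*5.9 - 1.65)
LR = 1.65 / 27.8500

0.0592


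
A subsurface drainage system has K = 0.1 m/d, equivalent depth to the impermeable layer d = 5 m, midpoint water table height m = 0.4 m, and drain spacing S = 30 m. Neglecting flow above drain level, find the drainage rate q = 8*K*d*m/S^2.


q = 8*K*d*m/S^2
q = 8*0.1*5*0.4/30^2
q = 1.6000 / 900

0.0018 m/d


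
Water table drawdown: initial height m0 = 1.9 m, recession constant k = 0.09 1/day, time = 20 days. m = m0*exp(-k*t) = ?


m = m0 * exp(-k*t)
m = 1.9 * exp(-0.09 * 20)
m = 1.9 * exp(-1.8000)

0.3141 m


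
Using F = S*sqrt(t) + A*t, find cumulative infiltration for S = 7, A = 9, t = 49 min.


F = S*sqrt(t) + A*t
F = 7*sqrt(49) + 9*49
F = 7*7.000000 + 441

490.0000 mm


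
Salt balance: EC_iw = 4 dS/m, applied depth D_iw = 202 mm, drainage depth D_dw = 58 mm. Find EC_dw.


EC_dw = EC_iw * D_iw / D_dw
EC_dw = 4 * 202 / 58
EC_dw = 808 / 58

13.9310 dS/m


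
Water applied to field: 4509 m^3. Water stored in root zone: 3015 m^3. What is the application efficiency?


Ea = V_root / V_field * 100 = 3015 / 4509 * 100 = 66.8663%

66.8663 %


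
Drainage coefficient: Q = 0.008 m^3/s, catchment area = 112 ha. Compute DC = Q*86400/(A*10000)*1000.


DC = Q * 86400 / (A * 10000) * 1000
DC = 0.008 * 86400 / (112 * 10000) * 1000
DC = 691200.0000 / 1120000

0.6171 mm/day


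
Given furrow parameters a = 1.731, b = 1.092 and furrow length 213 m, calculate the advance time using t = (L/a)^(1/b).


t = (L/a)^(1/b)
t = (213/1.731)^(1/1.092)
t = 123.050260^(1/1.092)

82.0342 min


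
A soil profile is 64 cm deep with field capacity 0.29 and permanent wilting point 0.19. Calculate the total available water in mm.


AWC = (FC - PWP) * d * 10
AWC = (0.29 - 0.19) * 64 * 10
AWC = 0.1000 * 64 * 10

64.0000 mm


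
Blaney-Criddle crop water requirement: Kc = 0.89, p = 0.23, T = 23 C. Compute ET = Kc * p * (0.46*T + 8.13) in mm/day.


ET = Kc * p * (0.46*T + 8.13)
ET = 0.89 * 0.23 * (0.46*23 + 8.13)
ET = 0.89 * 0.23 * 18.7100

3.8299 mm/day


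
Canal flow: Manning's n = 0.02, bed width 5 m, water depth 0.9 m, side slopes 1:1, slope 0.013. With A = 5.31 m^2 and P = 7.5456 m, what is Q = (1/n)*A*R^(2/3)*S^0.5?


R = A/P = 5.31/7.5456 = 0.703721
Q = (1/0.02) * 5.31 * 0.703721^(2/3) * 0.013^0.5

23.9499 m^3/s


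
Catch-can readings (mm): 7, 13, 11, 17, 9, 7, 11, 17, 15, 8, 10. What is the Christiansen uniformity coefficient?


mean = 11.363636 mm
MAD = 3.008264 mm
CU = (1 - 3.008264/11.363636)*100

73.5273 %


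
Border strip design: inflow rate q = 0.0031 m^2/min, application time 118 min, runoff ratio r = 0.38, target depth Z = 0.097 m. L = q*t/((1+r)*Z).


L = q*t/((1+r)*Z)
L = 0.0031*118/((1+0.38)*0.097)
L = 0.3658/0.13386

2.7327 m


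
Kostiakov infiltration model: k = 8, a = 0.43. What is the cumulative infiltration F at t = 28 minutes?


F = k * t^a = 8 * 28^0.43
F = 8 * 4.190617

33.5249 mm


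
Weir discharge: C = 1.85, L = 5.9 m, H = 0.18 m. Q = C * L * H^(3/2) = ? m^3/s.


Q = C * L * H^(3/2) = 1.85 * 5.9 * 0.18^1.5 = 1.85 * 5.9 * 0.076368

0.8336 m^3/s


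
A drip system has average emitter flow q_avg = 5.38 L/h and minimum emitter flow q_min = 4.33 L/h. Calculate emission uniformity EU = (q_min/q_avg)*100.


EU = (q_min/q_avg)*100 = (4.33/5.38)*100 = 80.4833%

80.4833 %


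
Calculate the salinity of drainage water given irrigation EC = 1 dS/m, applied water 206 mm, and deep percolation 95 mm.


EC_dw = EC_iw * D_iw / D_dw
EC_dw = 1 * 206 / 95
EC_dw = 206 / 95

2.1684 dS/m


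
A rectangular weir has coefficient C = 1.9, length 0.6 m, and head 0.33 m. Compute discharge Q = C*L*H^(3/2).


Q = C * L * H^(3/2) = 1.9 * 0.6 * 0.33^1.5 = 1.9 * 0.6 * 0.189571

0.2161 m^3/s


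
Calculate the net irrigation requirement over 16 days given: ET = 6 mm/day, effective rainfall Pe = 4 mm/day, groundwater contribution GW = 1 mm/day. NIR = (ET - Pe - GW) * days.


Daily deficit = ET - Pe - GW = 6 - 4 - 1 = 1 mm/day
NIR = 1 * 16 = 16 mm

16.0000 mm


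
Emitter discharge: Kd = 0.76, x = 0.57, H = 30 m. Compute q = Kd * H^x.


q = Kd * H^x = 0.76 * 30^0.57 = 0.76 * 6.949589

5.2817 L/h


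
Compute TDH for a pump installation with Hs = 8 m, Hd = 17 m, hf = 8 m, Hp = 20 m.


TDH = Hs + Hd + hf + Hp = 8 + 17 + 8 + 20 = 53

53 m


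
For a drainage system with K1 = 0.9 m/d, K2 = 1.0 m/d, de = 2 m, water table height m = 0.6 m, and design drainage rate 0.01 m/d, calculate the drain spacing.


S^2 = 8*K2*de*m/q + 4*K1*m^2/q
S^2 = 8*1.0*2*0.6/0.01 + 4*0.9*0.6^2/0.01
S = sqrt(1089.6000)

33.0091 m


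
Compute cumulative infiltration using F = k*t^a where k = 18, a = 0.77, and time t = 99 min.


F = k * t^a = 18 * 99^0.77
F = 18 * 34.406389

619.3150 mm


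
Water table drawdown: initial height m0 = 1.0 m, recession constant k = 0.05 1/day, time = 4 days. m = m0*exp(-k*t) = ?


m = m0 * exp(-k*t)
m = 1.0 * exp(-0.05 * 4)
m = 1.0 * exp(-0.2000)

0.8187 m


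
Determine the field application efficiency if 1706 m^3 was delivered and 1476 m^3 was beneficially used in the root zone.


Ea = V_root / V_field * 100 = 1476 / 1706 * 100 = 86.5182%

86.5182 %


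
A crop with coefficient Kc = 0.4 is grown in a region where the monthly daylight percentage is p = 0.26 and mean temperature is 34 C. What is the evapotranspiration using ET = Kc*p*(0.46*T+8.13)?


ET = Kc * p * (0.46*T + 8.13)
ET = 0.4 * 0.26 * (0.46*34 + 8.13)
ET = 0.4 * 0.26 * 23.7700

2.4721 mm/day


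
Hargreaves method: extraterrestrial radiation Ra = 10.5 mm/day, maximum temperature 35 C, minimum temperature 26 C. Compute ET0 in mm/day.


Tmean = (Tmax + Tmin)/2 = (35 + 26)/2 = 30.5
ET0 = 0.0023 * 10.5 * (30.5 + 17.8) * sqrt(35 - 26)
ET0 = 0.0023 * 10.5 * 48.3 * 3.000000

3.4993 mm/day


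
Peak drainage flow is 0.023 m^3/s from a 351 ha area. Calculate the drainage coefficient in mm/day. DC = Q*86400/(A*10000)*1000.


DC = Q * 86400 / (A * 10000) * 1000
DC = 0.023 * 86400 / (351 * 10000) * 1000
DC = 1987200.0000 / 3510000

0.5662 mm/day


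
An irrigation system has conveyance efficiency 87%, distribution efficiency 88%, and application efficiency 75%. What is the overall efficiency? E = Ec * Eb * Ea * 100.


Ec = 0.87, Eb = 0.88, Ea = 0.75
E = 0.87 * 0.88 * 0.75 * 100 = 57.4200%

57.4200 %


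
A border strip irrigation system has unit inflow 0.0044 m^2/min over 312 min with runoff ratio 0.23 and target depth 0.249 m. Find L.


L = q*t/((1+r)*Z)
L = 0.0044*312/((1+0.23)*0.249)
L = 1.3728/0.30627

4.4823 m


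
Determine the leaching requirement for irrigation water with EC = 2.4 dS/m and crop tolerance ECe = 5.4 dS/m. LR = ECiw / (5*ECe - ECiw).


LR = ECiw / (5*ECe - ECiw)
LR = 2.4 / (5*5.4 - 2.4)
LR = 2.4 / 24.6000

0.0976


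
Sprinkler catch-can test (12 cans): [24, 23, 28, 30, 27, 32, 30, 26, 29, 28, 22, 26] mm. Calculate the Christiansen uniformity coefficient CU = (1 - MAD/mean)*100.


mean = 27.083333 mm
MAD = 2.416667 mm
CU = (1 - 2.416667/27.083333)*100

91.0769 %


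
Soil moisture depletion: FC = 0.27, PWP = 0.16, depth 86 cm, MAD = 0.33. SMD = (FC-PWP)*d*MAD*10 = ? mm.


SMD = (FC - PWP) * d * MAD * 10
SMD = (0.27 - 0.16) * 86 * 0.33 * 10
SMD = 0.1100 * 86 * 0.33 * 10

31.2180 mm


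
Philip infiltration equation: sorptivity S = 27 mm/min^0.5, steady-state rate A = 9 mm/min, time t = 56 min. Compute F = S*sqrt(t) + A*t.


F = S*sqrt(t) + A*t
F = 27*sqrt(56) + 9*56
F = 27*7.483315 + 504

706.0495 mm


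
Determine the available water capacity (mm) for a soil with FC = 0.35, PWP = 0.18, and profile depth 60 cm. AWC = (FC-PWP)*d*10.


AWC = (FC - PWP) * d * 10
AWC = (0.35 - 0.18) * 60 * 10
AWC = 0.1700 * 60 * 10

102.0000 mm


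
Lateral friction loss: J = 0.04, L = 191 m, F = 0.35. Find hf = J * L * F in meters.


hf = J * L * F = 0.04 * 191 * 0.35 = 2.6740 m

2.6740 m


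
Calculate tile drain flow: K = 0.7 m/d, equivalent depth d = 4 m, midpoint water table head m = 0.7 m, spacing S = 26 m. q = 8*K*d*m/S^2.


q = 8*K*d*m/S^2
q = 8*0.7*4*0.7/26^2
q = 15.6800 / 676

0.0232 m/d


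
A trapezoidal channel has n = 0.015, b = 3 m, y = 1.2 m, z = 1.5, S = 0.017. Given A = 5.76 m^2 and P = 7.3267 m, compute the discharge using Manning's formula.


R = A/P = 5.76/7.3267 = 0.786166
Q = (1/0.015) * 5.76 * 0.786166^(2/3) * 0.017^0.5

42.6480 m^3/s


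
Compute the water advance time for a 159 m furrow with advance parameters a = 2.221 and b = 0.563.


t = (L/a)^(1/b)
t = (159/2.221)^(1/0.563)
t = 71.589374^(1/0.563)

1970.5164 min


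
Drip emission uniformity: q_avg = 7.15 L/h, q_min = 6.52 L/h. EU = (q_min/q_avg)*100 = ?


EU = (q_min/q_avg)*100 = (6.52/7.15)*100 = 91.1888%

91.1888 %


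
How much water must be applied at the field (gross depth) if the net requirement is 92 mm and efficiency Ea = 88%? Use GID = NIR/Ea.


Ea = 88% = 0.88
GID = NIR / Ea = 92 / 0.88 = 104.5455 mm

104.5455 mm


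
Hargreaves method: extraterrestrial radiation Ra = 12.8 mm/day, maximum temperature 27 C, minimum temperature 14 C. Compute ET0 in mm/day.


Tmean = (Tmax + Tmin)/2 = (27 + 14)/2 = 20.5
ET0 = 0.0023 * 12.8 * (20.5 + 17.8) * sqrt(27 - 14)
ET0 = 0.0023 * 12.8 * 38.3 * 3.605551

4.0654 mm/day


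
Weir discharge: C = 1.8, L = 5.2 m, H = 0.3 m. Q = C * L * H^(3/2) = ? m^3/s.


Q = C * L * H^(3/2) = 1.8 * 5.2 * 0.3^1.5 = 1.8 * 5.2 * 0.164317

1.5380 m^3/s


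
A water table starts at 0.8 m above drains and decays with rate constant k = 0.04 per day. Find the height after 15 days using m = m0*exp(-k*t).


m = m0 * exp(-k*t)
m = 0.8 * exp(-0.04 * 15)
m = 0.8 * exp(-0.6000)

0.4390 m


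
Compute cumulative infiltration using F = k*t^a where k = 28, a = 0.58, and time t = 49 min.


F = k * t^a = 28 * 49^0.58
F = 28 * 9.556827

267.5912 mm


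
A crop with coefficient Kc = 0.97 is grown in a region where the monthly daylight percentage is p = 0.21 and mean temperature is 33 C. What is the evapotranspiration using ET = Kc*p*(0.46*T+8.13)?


ET = Kc * p * (0.46*T + 8.13)
ET = 0.97 * 0.21 * (0.46*33 + 8.13)
ET = 0.97 * 0.21 * 23.3100

4.7482 mm/day


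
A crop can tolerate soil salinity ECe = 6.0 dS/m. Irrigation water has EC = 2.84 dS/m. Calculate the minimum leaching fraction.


LR = ECiw / (5*ECe - ECiw)
LR = 2.84 / (5*6.0 - 2.84)
LR = 2.84 / 27.1600

0.1046


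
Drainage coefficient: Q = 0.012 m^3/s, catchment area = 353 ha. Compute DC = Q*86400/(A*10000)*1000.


DC = Q * 86400 / (A * 10000) * 1000
DC = 0.012 * 86400 / (353 * 10000) * 1000
DC = 1036800.0000 / 3530000

0.2937 mm/day


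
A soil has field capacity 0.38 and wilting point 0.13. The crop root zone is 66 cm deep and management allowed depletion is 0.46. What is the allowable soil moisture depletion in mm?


SMD = (FC - PWP) * d * MAD * 10
SMD = (0.38 - 0.13) * 66 * 0.46 * 10
SMD = 0.2500 * 66 * 0.46 * 10

75.9000 mm


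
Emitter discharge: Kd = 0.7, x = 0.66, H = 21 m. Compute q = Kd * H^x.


q = Kd * H^x = 0.7 * 21^0.66 = 0.7 * 7.458727

5.2211 L/h


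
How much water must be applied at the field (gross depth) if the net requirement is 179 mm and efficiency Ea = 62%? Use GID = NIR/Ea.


Ea = 62% = 0.62
GID = NIR / Ea = 179 / 0.62 = 288.7097 mm

288.7097 mm


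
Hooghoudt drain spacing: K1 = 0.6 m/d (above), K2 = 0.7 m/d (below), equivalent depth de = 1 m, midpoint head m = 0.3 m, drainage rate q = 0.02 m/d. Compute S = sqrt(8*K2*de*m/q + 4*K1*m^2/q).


S^2 = 8*K2*de*m/q + 4*K1*m^2/q
S^2 = 8*0.7*1*0.3/0.02 + 4*0.6*0.3^2/0.02
S = sqrt(94.8000)

9.7365 m


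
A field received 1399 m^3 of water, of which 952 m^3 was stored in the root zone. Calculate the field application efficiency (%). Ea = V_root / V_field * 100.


Ea = V_root / V_field * 100 = 952 / 1399 * 100 = 68.0486%

68.0486 %


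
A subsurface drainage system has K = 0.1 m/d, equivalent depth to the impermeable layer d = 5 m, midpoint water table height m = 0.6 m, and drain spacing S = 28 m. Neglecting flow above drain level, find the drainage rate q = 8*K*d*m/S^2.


q = 8*K*d*m/S^2
q = 8*0.1*5*0.6/28^2
q = 2.4000 / 784

0.0031 m/d


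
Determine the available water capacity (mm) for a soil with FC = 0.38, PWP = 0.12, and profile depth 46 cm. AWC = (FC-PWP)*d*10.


AWC = (FC - PWP) * d * 10
AWC = (0.38 - 0.12) * 46 * 10
AWC = 0.2600 * 46 * 10

119.6000 mm


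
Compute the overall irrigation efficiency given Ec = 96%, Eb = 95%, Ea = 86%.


Ec = 0.96, Eb = 0.95, Ea = 0.86
E = 0.96 * 0.95 * 0.86 * 100 = 78.4320%

78.4320 %


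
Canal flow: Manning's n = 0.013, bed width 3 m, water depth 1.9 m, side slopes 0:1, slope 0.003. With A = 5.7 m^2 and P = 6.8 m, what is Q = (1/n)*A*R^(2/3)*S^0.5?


R = A/P = 5.7/6.8 = 0.838235
Q = (1/0.013) * 5.7 * 0.838235^(2/3) * 0.003^0.5

21.3502 m^3/s


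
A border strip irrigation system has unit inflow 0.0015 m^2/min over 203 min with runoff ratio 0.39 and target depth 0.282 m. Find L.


L = q*t/((1+r)*Z)
L = 0.0015*203/((1+0.39)*0.282)
L = 0.3045/0.39198

0.7768 m


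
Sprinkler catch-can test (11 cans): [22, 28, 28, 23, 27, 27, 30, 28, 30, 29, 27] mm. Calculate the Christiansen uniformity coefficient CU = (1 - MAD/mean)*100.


mean = 27.181818 mm
MAD = 1.801653 mm
CU = (1 - 1.801653/27.181818)*100

93.3718 %


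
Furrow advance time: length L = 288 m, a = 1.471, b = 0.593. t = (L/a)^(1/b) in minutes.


t = (L/a)^(1/b)
t = (288/1.471)^(1/0.593)
t = 195.785180^(1/0.593)

7323.5465 min


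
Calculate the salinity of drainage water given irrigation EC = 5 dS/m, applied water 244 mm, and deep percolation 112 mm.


EC_dw = EC_iw * D_iw / D_dw
EC_dw = 5 * 244 / 112
EC_dw = 1220 / 112

10.8929 dS/m


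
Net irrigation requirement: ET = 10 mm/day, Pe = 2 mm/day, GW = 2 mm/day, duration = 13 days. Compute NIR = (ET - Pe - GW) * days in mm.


Daily deficit = ET - Pe - GW = 10 - 2 - 2 = 6 mm/day
NIR = 6 * 13 = 78 mm

78.0000 mm


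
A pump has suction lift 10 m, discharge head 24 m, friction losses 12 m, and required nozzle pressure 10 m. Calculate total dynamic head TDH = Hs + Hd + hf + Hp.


TDH = Hs + Hd + hf + Hp = 10 + 24 + 12 + 10 = 56

56 m


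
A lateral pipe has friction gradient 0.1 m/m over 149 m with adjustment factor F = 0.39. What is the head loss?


hf = J * L * F = 0.1 * 149 * 0.39 = 5.8110 m

5.8110 m


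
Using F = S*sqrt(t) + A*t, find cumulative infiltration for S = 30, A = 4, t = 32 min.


F = S*sqrt(t) + A*t
F = 30*sqrt(32) + 4*32
F = 30*5.656854 + 128

297.7056 mm


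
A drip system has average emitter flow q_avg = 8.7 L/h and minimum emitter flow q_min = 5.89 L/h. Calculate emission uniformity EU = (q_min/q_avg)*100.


EU = (q_min/q_avg)*100 = (5.89/8.7)*100 = 67.7011%

67.7011 %


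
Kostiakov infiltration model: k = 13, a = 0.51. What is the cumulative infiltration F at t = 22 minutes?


F = k * t^a = 13 * 22^0.51
F = 13 * 4.837663

62.8896 mm


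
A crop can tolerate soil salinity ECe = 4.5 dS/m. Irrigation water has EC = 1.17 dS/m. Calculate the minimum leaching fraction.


LR = ECiw / (5*ECe - ECiw)
LR = 1.17 / (5*4.5 - 1.17)
LR = 1.17 / 21.3300

0.0549


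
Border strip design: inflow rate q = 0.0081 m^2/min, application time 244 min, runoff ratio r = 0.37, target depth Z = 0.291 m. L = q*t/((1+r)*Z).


L = q*t/((1+r)*Z)
L = 0.0081*244/((1+0.37)*0.291)
L = 1.9764/0.39867

4.9575 m


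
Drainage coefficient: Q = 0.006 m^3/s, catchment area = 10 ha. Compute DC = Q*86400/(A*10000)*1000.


DC = Q * 86400 / (A * 10000) * 1000
DC = 0.006 * 86400 / (10 * 10000) * 1000
DC = 518400.0000 / 100000

5.1840 mm/day


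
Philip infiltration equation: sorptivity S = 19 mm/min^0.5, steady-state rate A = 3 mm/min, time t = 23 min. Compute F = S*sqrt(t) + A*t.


F = S*sqrt(t) + A*t
F = 19*sqrt(23) + 3*23
F = 19*4.795832 + 69

160.1208 mm


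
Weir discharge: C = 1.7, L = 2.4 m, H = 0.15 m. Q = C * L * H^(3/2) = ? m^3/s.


Q = C * L * H^(3/2) = 1.7 * 2.4 * 0.15^1.5 = 1.7 * 2.4 * 0.058095

0.2370 m^3/s


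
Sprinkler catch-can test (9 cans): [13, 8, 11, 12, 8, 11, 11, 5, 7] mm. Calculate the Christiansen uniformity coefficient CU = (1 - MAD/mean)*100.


mean = 9.555556 mm
MAD = 2.271605 mm
CU = (1 - 2.271605/9.555556)*100

76.2274 %


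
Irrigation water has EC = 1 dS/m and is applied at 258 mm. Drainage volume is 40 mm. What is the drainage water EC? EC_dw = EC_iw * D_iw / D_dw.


EC_dw = EC_iw * D_iw / D_dw
EC_dw = 1 * 258 / 40
EC_dw = 258 / 40

6.4500 dS/m


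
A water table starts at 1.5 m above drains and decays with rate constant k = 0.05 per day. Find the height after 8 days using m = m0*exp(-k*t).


m = m0 * exp(-k*t)
m = 1.5 * exp(-0.05 * 8)
m = 1.5 * exp(-0.4000)

1.0055 m


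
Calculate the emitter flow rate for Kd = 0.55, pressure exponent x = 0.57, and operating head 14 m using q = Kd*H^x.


q = Kd * H^x = 0.55 * 14^0.57 = 0.55 * 4.500834

2.4755 L/h


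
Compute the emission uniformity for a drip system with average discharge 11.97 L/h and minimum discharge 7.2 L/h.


EU = (q_min/q_avg)*100 = (7.2/11.97)*100 = 60.1504%

60.1504 %


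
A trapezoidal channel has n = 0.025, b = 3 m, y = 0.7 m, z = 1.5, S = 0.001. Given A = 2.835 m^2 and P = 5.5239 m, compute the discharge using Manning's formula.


R = A/P = 2.835/5.5239 = 0.513224
Q = (1/0.025) * 2.835 * 0.513224^(2/3) * 0.001^0.5

2.2987 m^3/s


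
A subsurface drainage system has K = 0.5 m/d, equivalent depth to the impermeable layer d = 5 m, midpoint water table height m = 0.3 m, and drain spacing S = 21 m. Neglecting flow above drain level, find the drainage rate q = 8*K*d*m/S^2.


q = 8*K*d*m/S^2
q = 8*0.5*5*0.3/21^2
q = 6.0000 / 441

0.0136 m/d


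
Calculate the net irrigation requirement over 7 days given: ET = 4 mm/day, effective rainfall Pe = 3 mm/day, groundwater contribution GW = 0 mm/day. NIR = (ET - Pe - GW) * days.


Daily deficit = ET - Pe - GW = 4 - 3 - 0 = 1 mm/day
NIR = 1 * 7 = 7 mm

7.0000 mm


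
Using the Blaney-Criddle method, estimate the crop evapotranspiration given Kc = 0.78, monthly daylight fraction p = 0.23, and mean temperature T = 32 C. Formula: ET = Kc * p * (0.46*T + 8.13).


ET = Kc * p * (0.46*T + 8.13)
ET = 0.78 * 0.23 * (0.46*32 + 8.13)
ET = 0.78 * 0.23 * 22.8500

4.0993 mm/day


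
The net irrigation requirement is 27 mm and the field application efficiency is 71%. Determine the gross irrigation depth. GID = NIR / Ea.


Ea = 71% = 0.71
GID = NIR / Ea = 27 / 0.71 = 38.0282 mm

38.0282 mm


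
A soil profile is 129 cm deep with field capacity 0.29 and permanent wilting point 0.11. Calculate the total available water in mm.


AWC = (FC - PWP) * d * 10
AWC = (0.29 - 0.11) * 129 * 10
AWC = 0.1800 * 129 * 10

232.2000 mm


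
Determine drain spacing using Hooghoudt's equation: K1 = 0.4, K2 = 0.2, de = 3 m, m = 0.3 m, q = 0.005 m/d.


S^2 = 8*K2*de*m/q + 4*K1*m^2/q
S^2 = 8*0.2*3*0.3/0.005 + 4*0.4*0.3^2/0.005
S = sqrt(316.8000)

17.7989 m


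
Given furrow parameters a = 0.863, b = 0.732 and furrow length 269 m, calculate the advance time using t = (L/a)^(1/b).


t = (L/a)^(1/b)
t = (269/0.863)^(1/0.732)
t = 311.703360^(1/0.732)

2551.2362 min


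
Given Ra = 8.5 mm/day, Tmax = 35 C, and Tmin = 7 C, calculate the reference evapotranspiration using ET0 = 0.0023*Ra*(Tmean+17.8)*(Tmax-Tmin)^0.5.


Tmean = (Tmax + Tmin)/2 = (35 + 7)/2 = 21.0
ET0 = 0.0023 * 8.5 * (21.0 + 17.8) * sqrt(35 - 7)
ET0 = 0.0023 * 8.5 * 38.8 * 5.291503

4.0138 mm/day


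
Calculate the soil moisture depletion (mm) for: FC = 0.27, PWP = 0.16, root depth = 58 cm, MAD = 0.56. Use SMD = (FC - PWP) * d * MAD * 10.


SMD = (FC - PWP) * d * MAD * 10
SMD = (0.27 - 0.16) * 58 * 0.56 * 10
SMD = 0.1100 * 58 * 0.56 * 10

35.7280 mm


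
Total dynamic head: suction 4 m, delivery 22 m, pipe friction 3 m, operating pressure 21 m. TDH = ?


TDH = Hs + Hd + hf + Hp = 4 + 22 + 3 + 21 = 50

50 m


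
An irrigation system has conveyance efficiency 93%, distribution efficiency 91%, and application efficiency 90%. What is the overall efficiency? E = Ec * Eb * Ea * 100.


Ec = 0.93, Eb = 0.91, Ea = 0.9
E = 0.93 * 0.91 * 0.9 * 100 = 76.1670%

76.1670 %


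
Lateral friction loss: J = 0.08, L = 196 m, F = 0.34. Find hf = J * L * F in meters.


hf = J * L * F = 0.08 * 196 * 0.34 = 5.3312 m

5.3312 m


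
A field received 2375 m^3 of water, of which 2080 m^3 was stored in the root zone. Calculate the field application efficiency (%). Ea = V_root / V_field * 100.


Ea = V_root / V_field * 100 = 2080 / 2375 * 100 = 87.5789%

87.5789 %


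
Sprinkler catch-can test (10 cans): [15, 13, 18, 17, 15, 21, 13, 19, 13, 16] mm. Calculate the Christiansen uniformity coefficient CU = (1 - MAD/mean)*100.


mean = 16.000000 mm
MAD = 2.200000 mm
CU = (1 - 2.200000/16.000000)*100

86.2500 %
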